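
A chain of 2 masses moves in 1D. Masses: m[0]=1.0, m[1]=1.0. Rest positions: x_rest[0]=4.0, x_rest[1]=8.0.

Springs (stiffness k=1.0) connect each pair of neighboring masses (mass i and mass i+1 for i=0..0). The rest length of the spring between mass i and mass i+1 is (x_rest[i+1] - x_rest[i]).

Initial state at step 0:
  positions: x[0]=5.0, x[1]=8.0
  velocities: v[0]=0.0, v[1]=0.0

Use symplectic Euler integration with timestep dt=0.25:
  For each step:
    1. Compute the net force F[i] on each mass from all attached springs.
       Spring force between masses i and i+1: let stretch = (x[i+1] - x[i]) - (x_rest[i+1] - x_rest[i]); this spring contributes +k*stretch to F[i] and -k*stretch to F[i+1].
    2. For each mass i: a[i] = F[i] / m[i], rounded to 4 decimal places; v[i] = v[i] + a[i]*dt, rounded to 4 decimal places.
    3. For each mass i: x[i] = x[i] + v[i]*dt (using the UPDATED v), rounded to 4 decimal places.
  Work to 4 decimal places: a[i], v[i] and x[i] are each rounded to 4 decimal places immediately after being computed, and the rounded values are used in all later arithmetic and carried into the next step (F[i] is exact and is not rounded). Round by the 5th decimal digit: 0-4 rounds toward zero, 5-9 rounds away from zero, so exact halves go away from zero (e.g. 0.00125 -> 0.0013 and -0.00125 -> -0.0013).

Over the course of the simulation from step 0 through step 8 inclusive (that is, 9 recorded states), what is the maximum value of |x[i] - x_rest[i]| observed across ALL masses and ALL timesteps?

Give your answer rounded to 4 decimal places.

Answer: 1.0044

Derivation:
Step 0: x=[5.0000 8.0000] v=[0.0000 0.0000]
Step 1: x=[4.9375 8.0625] v=[-0.2500 0.2500]
Step 2: x=[4.8203 8.1797] v=[-0.4688 0.4688]
Step 3: x=[4.6631 8.3370] v=[-0.6290 0.6290]
Step 4: x=[4.4855 8.5146] v=[-0.7105 0.7105]
Step 5: x=[4.3097 8.6904] v=[-0.7032 0.7032]
Step 6: x=[4.1577 8.8424] v=[-0.6080 0.6080]
Step 7: x=[4.0485 8.9516] v=[-0.4368 0.4368]
Step 8: x=[3.9958 9.0044] v=[-0.2110 0.2110]
Max displacement = 1.0044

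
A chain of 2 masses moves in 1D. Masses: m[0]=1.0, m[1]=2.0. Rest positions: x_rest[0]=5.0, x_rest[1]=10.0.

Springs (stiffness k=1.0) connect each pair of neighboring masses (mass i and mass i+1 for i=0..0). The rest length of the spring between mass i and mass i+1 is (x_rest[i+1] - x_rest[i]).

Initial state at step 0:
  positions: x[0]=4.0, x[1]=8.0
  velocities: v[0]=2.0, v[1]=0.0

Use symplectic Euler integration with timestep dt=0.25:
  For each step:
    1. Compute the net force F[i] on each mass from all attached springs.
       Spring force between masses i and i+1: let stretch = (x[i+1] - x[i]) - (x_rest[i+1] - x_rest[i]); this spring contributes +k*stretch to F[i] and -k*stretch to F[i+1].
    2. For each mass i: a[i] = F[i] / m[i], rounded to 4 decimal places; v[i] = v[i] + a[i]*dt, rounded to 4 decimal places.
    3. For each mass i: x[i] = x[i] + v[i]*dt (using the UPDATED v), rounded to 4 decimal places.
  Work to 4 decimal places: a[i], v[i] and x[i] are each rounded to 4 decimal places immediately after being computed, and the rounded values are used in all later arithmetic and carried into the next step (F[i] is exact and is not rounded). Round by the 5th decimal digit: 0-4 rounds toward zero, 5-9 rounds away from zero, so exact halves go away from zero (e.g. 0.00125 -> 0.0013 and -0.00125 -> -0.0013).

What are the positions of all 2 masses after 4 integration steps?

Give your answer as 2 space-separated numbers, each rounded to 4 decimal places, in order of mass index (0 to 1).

Answer: 5.1640 8.4181

Derivation:
Step 0: x=[4.0000 8.0000] v=[2.0000 0.0000]
Step 1: x=[4.4375 8.0313] v=[1.7500 0.1250]
Step 2: x=[4.7871 8.1065] v=[1.3985 0.3008]
Step 3: x=[5.0317 8.2342] v=[0.9784 0.5109]
Step 4: x=[5.1640 8.4181] v=[0.5290 0.7356]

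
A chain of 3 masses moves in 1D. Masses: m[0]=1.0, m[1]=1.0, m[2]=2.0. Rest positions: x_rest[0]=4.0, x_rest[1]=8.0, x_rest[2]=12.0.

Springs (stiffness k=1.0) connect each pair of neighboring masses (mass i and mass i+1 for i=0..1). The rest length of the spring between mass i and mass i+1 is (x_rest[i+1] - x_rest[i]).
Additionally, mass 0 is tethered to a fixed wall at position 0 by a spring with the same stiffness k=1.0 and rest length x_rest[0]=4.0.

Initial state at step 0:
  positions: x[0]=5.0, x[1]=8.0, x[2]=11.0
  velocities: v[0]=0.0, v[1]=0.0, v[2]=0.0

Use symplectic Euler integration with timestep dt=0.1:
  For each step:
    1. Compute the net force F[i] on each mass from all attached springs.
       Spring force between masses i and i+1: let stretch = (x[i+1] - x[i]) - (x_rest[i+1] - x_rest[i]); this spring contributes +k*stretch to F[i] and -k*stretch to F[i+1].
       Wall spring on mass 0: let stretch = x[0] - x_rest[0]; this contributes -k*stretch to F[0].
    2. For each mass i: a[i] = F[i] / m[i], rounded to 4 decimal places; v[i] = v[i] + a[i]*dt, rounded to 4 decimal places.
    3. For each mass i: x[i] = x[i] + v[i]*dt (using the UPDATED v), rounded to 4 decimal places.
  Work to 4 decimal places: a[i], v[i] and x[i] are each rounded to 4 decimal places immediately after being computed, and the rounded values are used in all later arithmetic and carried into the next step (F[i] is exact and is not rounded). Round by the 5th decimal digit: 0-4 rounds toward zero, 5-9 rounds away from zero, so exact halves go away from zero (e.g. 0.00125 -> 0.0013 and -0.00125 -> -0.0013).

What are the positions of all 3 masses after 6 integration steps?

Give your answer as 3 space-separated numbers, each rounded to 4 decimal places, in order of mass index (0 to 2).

Step 0: x=[5.0000 8.0000 11.0000] v=[0.0000 0.0000 0.0000]
Step 1: x=[4.9800 8.0000 11.0050] v=[-0.2000 0.0000 0.0500]
Step 2: x=[4.9404 7.9999 11.0150] v=[-0.3960 -0.0015 0.0998]
Step 3: x=[4.8820 7.9993 11.0299] v=[-0.5841 -0.0059 0.1491]
Step 4: x=[4.8059 7.9978 11.0497] v=[-0.7606 -0.0146 0.1976]
Step 5: x=[4.7137 7.9949 11.0742] v=[-0.9220 -0.0286 0.2450]
Step 6: x=[4.6072 7.9900 11.1033] v=[-1.0653 -0.0488 0.2910]

Answer: 4.6072 7.9900 11.1033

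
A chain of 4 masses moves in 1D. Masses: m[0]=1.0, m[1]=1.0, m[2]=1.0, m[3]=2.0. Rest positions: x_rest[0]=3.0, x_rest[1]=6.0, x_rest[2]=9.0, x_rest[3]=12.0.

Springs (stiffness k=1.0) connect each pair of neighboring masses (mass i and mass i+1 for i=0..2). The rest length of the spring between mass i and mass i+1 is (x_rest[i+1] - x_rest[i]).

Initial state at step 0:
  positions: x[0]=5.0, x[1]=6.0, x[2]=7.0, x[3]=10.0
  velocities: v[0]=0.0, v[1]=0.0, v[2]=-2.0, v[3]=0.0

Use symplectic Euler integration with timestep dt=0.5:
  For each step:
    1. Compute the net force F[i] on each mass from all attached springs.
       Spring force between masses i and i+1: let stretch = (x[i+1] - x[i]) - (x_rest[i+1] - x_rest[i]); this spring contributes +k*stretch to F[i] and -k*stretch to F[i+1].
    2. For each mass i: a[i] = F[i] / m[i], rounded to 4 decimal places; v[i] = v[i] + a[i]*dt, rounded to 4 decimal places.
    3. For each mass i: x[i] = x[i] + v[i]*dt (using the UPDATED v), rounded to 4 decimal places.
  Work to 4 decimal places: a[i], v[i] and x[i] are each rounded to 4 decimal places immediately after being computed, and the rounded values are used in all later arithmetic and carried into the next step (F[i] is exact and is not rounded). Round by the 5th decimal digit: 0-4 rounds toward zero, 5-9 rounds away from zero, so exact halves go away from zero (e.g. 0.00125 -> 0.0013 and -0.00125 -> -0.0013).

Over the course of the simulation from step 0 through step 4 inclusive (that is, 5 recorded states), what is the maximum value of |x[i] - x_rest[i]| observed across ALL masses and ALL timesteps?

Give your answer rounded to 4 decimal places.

Answer: 2.5000

Derivation:
Step 0: x=[5.0000 6.0000 7.0000 10.0000] v=[0.0000 0.0000 -2.0000 0.0000]
Step 1: x=[4.5000 6.0000 6.5000 10.0000] v=[-1.0000 0.0000 -1.0000 0.0000]
Step 2: x=[3.6250 5.7500 6.7500 9.9375] v=[-1.7500 -0.5000 0.5000 -0.1250]
Step 3: x=[2.5313 5.2188 7.5469 9.8516] v=[-2.1875 -1.0625 1.5938 -0.1719]
Step 4: x=[1.3594 4.5977 8.3380 9.8526] v=[-2.3438 -1.2422 1.5821 0.0020]
Max displacement = 2.5000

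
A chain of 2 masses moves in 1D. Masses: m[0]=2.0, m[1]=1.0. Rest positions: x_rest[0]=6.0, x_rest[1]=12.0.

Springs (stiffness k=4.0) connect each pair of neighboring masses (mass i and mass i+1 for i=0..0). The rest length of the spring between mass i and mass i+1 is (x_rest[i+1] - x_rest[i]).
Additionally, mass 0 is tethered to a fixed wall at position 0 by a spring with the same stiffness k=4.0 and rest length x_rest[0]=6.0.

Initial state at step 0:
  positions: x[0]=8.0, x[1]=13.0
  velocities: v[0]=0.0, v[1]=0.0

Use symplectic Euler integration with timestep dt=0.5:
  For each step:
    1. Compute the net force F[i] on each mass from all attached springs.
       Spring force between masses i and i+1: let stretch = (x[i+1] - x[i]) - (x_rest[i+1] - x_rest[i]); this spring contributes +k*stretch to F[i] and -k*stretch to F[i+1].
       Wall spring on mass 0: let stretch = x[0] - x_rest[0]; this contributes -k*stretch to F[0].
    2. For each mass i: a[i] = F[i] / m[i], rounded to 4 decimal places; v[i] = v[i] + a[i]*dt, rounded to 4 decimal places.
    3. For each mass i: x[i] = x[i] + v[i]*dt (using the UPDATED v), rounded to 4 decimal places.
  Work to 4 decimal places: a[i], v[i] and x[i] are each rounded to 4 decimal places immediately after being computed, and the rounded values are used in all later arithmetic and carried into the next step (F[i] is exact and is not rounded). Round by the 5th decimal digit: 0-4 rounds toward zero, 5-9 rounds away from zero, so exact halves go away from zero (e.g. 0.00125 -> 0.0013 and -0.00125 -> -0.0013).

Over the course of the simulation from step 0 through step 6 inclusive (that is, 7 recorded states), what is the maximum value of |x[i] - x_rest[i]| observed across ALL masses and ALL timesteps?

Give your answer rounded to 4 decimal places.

Answer: 2.7500

Derivation:
Step 0: x=[8.0000 13.0000] v=[0.0000 0.0000]
Step 1: x=[6.5000 14.0000] v=[-3.0000 2.0000]
Step 2: x=[5.5000 13.5000] v=[-2.0000 -1.0000]
Step 3: x=[5.7500 11.0000] v=[0.5000 -5.0000]
Step 4: x=[5.7500 9.2500] v=[0.0000 -3.5000]
Step 5: x=[4.6250 10.0000] v=[-2.2500 1.5000]
Step 6: x=[3.8750 11.3750] v=[-1.5000 2.7500]
Max displacement = 2.7500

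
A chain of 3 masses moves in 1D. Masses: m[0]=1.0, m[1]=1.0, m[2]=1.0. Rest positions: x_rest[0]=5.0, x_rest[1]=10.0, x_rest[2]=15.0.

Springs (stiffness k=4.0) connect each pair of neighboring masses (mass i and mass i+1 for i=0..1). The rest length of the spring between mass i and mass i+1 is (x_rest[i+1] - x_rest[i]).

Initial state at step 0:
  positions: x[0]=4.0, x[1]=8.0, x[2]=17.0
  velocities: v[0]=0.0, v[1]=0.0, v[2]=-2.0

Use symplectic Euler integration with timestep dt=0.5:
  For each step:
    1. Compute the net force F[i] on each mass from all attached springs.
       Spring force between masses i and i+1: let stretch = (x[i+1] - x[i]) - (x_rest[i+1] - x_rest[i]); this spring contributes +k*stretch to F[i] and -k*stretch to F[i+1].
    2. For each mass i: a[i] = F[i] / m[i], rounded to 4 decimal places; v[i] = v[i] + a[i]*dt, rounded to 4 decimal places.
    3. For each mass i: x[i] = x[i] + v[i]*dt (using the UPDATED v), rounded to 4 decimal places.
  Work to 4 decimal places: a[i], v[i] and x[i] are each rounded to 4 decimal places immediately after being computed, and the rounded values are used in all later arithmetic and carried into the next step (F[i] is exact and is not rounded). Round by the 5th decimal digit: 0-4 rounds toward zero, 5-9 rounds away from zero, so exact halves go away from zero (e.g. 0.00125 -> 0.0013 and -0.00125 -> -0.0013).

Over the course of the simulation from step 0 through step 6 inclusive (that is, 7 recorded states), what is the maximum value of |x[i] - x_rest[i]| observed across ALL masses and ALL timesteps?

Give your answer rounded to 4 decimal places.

Answer: 4.0000

Derivation:
Step 0: x=[4.0000 8.0000 17.0000] v=[0.0000 0.0000 -2.0000]
Step 1: x=[3.0000 13.0000 12.0000] v=[-2.0000 10.0000 -10.0000]
Step 2: x=[7.0000 7.0000 13.0000] v=[8.0000 -12.0000 2.0000]
Step 3: x=[6.0000 7.0000 13.0000] v=[-2.0000 0.0000 0.0000]
Step 4: x=[1.0000 12.0000 12.0000] v=[-10.0000 10.0000 -2.0000]
Step 5: x=[2.0000 6.0000 16.0000] v=[2.0000 -12.0000 8.0000]
Step 6: x=[2.0000 6.0000 15.0000] v=[0.0000 0.0000 -2.0000]
Max displacement = 4.0000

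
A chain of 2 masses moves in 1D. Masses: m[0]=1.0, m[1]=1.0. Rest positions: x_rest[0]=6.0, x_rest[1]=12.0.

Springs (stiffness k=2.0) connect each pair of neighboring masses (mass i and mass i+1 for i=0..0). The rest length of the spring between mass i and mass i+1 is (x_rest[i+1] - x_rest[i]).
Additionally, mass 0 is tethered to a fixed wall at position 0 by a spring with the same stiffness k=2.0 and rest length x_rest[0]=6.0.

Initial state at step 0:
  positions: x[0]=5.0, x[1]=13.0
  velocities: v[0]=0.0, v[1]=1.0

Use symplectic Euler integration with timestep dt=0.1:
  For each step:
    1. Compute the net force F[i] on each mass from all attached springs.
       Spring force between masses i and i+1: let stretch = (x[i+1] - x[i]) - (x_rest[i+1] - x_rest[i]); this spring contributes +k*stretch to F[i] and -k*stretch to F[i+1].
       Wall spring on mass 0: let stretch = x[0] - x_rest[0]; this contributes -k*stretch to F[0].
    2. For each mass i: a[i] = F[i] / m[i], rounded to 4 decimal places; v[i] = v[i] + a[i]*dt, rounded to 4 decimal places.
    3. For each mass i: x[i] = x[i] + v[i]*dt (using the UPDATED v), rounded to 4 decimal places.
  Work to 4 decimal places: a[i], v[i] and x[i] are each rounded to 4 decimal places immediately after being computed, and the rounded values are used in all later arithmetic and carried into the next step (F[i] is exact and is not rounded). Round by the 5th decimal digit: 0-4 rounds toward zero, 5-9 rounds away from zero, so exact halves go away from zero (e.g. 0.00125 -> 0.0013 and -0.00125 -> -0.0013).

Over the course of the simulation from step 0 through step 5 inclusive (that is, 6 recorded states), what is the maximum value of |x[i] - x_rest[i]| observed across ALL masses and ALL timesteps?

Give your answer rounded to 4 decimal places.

Step 0: x=[5.0000 13.0000] v=[0.0000 1.0000]
Step 1: x=[5.0600 13.0600] v=[0.6000 0.6000]
Step 2: x=[5.1788 13.0800] v=[1.1880 0.2000]
Step 3: x=[5.3521 13.0620] v=[1.7325 -0.1802]
Step 4: x=[5.5725 13.0098] v=[2.2041 -0.5222]
Step 5: x=[5.8302 12.9288] v=[2.5771 -0.8097]
Max displacement = 1.0800

Answer: 1.0800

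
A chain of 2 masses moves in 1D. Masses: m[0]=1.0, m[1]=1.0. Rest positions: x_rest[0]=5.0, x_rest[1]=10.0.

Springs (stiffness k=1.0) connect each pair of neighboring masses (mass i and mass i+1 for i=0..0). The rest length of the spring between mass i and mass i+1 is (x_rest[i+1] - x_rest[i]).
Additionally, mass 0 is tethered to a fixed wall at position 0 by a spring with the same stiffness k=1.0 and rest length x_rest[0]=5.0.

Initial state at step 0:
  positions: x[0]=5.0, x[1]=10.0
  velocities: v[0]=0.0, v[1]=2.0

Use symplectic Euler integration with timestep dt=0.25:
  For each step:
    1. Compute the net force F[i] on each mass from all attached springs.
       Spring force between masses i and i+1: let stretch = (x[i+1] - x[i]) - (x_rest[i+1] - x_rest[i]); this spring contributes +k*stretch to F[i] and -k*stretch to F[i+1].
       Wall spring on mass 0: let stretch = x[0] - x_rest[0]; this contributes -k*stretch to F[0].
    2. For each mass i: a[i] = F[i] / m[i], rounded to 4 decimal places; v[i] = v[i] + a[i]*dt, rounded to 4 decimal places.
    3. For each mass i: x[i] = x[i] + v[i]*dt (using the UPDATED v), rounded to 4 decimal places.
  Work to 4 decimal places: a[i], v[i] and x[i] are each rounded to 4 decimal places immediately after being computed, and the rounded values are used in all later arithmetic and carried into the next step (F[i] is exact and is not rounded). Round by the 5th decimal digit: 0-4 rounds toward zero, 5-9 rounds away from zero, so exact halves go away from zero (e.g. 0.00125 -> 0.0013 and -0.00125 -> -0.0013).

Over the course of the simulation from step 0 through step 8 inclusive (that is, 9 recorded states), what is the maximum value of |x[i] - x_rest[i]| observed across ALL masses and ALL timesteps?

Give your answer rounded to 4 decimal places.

Answer: 2.1787

Derivation:
Step 0: x=[5.0000 10.0000] v=[0.0000 2.0000]
Step 1: x=[5.0000 10.5000] v=[0.0000 2.0000]
Step 2: x=[5.0313 10.9688] v=[0.1250 1.8750]
Step 3: x=[5.1192 11.3790] v=[0.3516 1.6406]
Step 4: x=[5.2784 11.7104] v=[0.6368 1.3257]
Step 5: x=[5.5097 11.9523] v=[0.9252 0.9677]
Step 6: x=[5.7993 12.1041] v=[1.1584 0.6071]
Step 7: x=[6.1205 12.1743] v=[1.2848 0.2809]
Step 8: x=[6.4375 12.1787] v=[1.2681 0.0175]
Max displacement = 2.1787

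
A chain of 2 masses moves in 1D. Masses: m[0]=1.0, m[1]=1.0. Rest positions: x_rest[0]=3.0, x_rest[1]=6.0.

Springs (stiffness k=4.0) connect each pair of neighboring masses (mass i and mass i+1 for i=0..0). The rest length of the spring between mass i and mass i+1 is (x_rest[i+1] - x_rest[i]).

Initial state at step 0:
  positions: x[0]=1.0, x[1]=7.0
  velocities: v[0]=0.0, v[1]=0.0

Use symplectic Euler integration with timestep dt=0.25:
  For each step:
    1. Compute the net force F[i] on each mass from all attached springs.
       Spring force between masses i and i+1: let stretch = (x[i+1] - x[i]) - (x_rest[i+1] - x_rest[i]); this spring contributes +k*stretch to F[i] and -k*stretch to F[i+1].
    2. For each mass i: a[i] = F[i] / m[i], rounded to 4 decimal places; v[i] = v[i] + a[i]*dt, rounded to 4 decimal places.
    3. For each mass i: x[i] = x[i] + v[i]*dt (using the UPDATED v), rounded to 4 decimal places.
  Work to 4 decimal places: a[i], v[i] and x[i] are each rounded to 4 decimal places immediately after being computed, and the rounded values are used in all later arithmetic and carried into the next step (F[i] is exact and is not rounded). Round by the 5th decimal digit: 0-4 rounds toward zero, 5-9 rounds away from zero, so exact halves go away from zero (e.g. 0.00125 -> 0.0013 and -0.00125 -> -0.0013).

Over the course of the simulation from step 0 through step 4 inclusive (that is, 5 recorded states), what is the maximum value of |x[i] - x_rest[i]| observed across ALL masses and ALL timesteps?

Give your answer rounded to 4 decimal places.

Answer: 2.0937

Derivation:
Step 0: x=[1.0000 7.0000] v=[0.0000 0.0000]
Step 1: x=[1.7500 6.2500] v=[3.0000 -3.0000]
Step 2: x=[2.8750 5.1250] v=[4.5000 -4.5000]
Step 3: x=[3.8125 4.1875] v=[3.7500 -3.7500]
Step 4: x=[4.0938 3.9063] v=[1.1250 -1.1250]
Max displacement = 2.0937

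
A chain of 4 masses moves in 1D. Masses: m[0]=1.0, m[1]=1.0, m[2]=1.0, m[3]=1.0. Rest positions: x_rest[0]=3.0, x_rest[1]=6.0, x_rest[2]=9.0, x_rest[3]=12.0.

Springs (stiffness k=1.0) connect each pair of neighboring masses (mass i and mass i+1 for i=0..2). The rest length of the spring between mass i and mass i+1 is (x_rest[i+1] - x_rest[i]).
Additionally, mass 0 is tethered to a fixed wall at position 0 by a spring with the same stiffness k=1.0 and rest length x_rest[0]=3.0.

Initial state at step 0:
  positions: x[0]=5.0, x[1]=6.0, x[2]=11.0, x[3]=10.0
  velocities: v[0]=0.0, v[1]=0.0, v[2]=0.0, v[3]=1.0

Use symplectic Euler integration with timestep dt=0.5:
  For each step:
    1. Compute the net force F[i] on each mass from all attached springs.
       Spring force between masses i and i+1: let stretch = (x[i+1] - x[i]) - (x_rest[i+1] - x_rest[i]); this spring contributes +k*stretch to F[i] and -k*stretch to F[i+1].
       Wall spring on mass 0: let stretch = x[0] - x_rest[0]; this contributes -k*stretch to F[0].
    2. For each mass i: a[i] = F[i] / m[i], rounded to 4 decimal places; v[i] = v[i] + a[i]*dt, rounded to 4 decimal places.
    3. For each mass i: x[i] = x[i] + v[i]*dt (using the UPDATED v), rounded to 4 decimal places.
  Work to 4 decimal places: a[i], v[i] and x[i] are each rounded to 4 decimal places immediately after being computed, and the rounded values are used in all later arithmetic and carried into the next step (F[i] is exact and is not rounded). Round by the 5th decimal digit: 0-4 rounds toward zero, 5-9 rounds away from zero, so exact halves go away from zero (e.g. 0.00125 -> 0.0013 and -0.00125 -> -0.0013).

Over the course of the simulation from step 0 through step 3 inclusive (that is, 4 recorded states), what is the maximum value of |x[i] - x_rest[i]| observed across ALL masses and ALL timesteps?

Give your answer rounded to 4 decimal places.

Step 0: x=[5.0000 6.0000 11.0000 10.0000] v=[0.0000 0.0000 0.0000 1.0000]
Step 1: x=[4.0000 7.0000 9.5000 11.5000] v=[-2.0000 2.0000 -3.0000 3.0000]
Step 2: x=[2.7500 7.8750 7.8750 13.2500] v=[-2.5000 1.7500 -3.2500 3.5000]
Step 3: x=[2.0938 7.4688 7.5938 14.4063] v=[-1.3125 -0.8125 -0.5625 2.3125]
Max displacement = 2.4063

Answer: 2.4063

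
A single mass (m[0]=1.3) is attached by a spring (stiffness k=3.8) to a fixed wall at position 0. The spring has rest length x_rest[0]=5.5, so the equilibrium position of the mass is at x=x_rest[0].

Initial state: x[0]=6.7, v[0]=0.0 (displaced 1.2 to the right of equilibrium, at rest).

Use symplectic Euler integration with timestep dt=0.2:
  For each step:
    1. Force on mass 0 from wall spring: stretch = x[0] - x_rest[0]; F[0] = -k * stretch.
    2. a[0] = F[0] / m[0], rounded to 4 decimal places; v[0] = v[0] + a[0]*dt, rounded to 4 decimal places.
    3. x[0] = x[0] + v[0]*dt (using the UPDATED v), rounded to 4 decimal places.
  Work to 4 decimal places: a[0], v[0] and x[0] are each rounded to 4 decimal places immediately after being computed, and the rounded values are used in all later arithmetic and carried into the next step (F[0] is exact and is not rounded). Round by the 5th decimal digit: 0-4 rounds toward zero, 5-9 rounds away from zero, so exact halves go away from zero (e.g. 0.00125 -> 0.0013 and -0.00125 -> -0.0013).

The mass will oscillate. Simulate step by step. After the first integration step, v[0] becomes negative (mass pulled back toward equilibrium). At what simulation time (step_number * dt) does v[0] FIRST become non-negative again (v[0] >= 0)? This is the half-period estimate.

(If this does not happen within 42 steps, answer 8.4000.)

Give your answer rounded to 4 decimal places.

Step 0: x=[6.7000] v=[0.0000]
Step 1: x=[6.5597] v=[-0.7015]
Step 2: x=[6.2955] v=[-1.3210]
Step 3: x=[5.9383] v=[-1.7861]
Step 4: x=[5.5298] v=[-2.0423]
Step 5: x=[5.1179] v=[-2.0597]
Step 6: x=[4.7506] v=[-1.8363]
Step 7: x=[4.4710] v=[-1.3982]
Step 8: x=[4.3117] v=[-0.7966]
Step 9: x=[4.2913] v=[-0.1019]
Step 10: x=[4.4122] v=[0.6047]
First v>=0 after going negative at step 10, time=2.0000

Answer: 2.0000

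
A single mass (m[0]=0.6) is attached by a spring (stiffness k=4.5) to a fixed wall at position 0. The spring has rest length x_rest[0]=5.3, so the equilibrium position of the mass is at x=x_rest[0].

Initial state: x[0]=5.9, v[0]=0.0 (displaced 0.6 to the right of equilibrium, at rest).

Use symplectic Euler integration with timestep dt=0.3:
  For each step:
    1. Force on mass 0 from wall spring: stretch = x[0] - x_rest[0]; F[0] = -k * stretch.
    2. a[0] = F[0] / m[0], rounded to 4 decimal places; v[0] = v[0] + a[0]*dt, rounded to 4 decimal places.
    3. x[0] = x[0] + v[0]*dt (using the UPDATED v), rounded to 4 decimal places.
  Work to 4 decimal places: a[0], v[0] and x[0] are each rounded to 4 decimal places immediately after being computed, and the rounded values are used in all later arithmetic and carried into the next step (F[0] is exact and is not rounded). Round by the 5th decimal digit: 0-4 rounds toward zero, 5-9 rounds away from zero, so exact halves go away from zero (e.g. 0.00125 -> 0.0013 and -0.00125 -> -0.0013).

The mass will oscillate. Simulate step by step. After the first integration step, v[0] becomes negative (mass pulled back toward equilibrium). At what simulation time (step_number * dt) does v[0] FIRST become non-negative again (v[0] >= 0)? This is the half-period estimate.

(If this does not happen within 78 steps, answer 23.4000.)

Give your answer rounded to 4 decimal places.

Step 0: x=[5.9000] v=[0.0000]
Step 1: x=[5.4950] v=[-1.3500]
Step 2: x=[4.9584] v=[-1.7888]
Step 3: x=[4.6523] v=[-1.0202]
Step 4: x=[4.7834] v=[0.4371]
First v>=0 after going negative at step 4, time=1.2000

Answer: 1.2000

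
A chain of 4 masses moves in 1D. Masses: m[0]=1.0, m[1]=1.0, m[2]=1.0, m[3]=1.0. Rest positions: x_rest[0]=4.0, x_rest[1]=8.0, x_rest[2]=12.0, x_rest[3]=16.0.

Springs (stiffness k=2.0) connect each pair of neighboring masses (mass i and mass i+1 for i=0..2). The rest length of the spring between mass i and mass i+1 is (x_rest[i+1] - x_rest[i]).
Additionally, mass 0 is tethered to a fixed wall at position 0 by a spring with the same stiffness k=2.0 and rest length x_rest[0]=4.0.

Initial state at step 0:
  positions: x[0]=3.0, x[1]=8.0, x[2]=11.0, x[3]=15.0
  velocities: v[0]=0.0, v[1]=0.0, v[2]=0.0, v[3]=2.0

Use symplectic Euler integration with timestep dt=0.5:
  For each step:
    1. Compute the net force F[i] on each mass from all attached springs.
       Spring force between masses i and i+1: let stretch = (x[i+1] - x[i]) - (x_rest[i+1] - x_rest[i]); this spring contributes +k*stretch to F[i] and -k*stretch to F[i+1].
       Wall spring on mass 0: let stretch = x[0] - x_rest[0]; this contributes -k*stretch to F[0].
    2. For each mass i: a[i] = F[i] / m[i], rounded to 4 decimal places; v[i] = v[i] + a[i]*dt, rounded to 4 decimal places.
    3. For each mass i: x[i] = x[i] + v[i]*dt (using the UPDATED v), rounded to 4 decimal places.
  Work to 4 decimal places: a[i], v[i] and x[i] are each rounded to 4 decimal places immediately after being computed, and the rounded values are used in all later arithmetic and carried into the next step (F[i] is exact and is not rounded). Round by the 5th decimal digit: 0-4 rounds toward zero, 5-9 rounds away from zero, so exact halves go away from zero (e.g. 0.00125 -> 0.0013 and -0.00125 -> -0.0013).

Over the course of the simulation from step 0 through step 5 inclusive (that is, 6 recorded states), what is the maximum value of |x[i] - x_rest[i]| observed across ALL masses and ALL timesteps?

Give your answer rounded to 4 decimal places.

Answer: 1.7500

Derivation:
Step 0: x=[3.0000 8.0000 11.0000 15.0000] v=[0.0000 0.0000 0.0000 2.0000]
Step 1: x=[4.0000 7.0000 11.5000 16.0000] v=[2.0000 -2.0000 1.0000 2.0000]
Step 2: x=[4.5000 6.7500 12.0000 16.7500] v=[1.0000 -0.5000 1.0000 1.5000]
Step 3: x=[3.8750 8.0000 12.2500 17.1250] v=[-1.2500 2.5000 0.5000 0.7500]
Step 4: x=[3.3750 9.3125 12.8125 17.0625] v=[-1.0000 2.6250 1.1250 -0.1250]
Step 5: x=[4.1563 9.4063 13.7500 16.8750] v=[1.5625 0.1875 1.8750 -0.3750]
Max displacement = 1.7500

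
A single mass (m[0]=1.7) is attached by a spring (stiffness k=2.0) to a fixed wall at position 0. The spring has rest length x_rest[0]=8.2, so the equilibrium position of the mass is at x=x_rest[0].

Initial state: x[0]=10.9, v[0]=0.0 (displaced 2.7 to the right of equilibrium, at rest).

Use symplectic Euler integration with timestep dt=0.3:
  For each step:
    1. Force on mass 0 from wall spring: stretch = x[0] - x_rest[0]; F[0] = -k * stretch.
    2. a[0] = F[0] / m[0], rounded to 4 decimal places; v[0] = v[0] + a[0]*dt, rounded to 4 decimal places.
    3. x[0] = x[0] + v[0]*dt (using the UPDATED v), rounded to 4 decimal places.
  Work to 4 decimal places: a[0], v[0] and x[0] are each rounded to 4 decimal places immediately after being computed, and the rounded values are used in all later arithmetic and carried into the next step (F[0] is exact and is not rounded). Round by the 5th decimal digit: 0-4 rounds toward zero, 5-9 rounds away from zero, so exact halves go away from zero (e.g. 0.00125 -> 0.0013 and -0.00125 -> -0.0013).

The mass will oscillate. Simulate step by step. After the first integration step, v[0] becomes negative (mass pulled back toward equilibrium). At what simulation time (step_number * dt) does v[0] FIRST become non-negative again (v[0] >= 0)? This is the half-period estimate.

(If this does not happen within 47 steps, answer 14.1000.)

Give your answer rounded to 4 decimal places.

Step 0: x=[10.9000] v=[0.0000]
Step 1: x=[10.6141] v=[-0.9530]
Step 2: x=[10.0726] v=[-1.8050]
Step 3: x=[9.3328] v=[-2.4659]
Step 4: x=[8.4731] v=[-2.8657]
Step 5: x=[7.5845] v=[-2.9621]
Step 6: x=[6.7610] v=[-2.7449]
Step 7: x=[6.0899] v=[-2.2370]
Step 8: x=[5.6422] v=[-1.4923]
Step 9: x=[5.4654] v=[-0.5895]
Step 10: x=[5.5781] v=[0.3757]
First v>=0 after going negative at step 10, time=3.0000

Answer: 3.0000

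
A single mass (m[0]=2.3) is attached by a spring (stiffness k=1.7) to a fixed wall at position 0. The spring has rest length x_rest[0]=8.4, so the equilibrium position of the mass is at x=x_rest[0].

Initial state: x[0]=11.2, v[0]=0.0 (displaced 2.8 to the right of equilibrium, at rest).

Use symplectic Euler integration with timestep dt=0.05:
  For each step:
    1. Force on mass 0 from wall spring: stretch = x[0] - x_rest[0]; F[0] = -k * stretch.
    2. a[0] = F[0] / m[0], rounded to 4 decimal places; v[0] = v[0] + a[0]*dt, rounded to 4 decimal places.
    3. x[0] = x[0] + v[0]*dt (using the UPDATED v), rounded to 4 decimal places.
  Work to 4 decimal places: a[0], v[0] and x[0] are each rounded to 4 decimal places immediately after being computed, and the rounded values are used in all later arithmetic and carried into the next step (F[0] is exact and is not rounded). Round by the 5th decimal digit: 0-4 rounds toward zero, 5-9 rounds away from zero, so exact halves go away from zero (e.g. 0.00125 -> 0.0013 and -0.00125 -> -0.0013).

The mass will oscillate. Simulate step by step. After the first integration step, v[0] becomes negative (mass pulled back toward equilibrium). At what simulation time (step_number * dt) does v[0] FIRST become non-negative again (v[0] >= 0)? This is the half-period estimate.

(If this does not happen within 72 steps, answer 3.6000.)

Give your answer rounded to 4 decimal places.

Step 0: x=[11.2000] v=[0.0000]
Step 1: x=[11.1948] v=[-0.1035]
Step 2: x=[11.1845] v=[-0.2068]
Step 3: x=[11.1690] v=[-0.3097]
Step 4: x=[11.1484] v=[-0.4120]
Step 5: x=[11.1227] v=[-0.5136]
Step 6: x=[11.0920] v=[-0.6142]
Step 7: x=[11.0563] v=[-0.7137]
Step 8: x=[11.0157] v=[-0.8119]
Step 9: x=[10.9703] v=[-0.9086]
Step 10: x=[10.9201] v=[-1.0036]
Step 11: x=[10.8653] v=[-1.0967]
Step 12: x=[10.8059] v=[-1.1878]
Step 13: x=[10.7421] v=[-1.2767]
Step 14: x=[10.6739] v=[-1.3633]
Step 15: x=[10.6015] v=[-1.4473]
Step 16: x=[10.5251] v=[-1.5287]
Step 17: x=[10.4447] v=[-1.6072]
Step 18: x=[10.3606] v=[-1.6828]
Step 19: x=[10.2728] v=[-1.7553]
Step 20: x=[10.1816] v=[-1.8245]
Step 21: x=[10.0871] v=[-1.8903]
Step 22: x=[9.9895] v=[-1.9527]
Step 23: x=[9.8889] v=[-2.0114]
Step 24: x=[9.7856] v=[-2.0664]
Step 25: x=[9.6797] v=[-2.1176]
Step 26: x=[9.5715] v=[-2.1649]
Step 27: x=[9.4611] v=[-2.2082]
Step 28: x=[9.3487] v=[-2.2474]
Step 29: x=[9.2346] v=[-2.2825]
Step 30: x=[9.1189] v=[-2.3133]
Step 31: x=[9.0019] v=[-2.3399]
Step 32: x=[8.8838] v=[-2.3621]
Step 33: x=[8.7648] v=[-2.3800]
Step 34: x=[8.6451] v=[-2.3935]
Step 35: x=[8.5250] v=[-2.4026]
Step 36: x=[8.4046] v=[-2.4072]
Step 37: x=[8.2842] v=[-2.4074]
Step 38: x=[8.1640] v=[-2.4031]
Step 39: x=[8.0443] v=[-2.3944]
Step 40: x=[7.9252] v=[-2.3813]
Step 41: x=[7.8070] v=[-2.3638]
Step 42: x=[7.6899] v=[-2.3419]
Step 43: x=[7.5741] v=[-2.3157]
Step 44: x=[7.4598] v=[-2.2852]
Step 45: x=[7.3473] v=[-2.2505]
Step 46: x=[7.2367] v=[-2.2116]
Step 47: x=[7.1283] v=[-2.1686]
Step 48: x=[7.0222] v=[-2.1216]
Step 49: x=[6.9187] v=[-2.0707]
Step 50: x=[6.8179] v=[-2.0160]
Step 51: x=[6.7200] v=[-1.9575]
Step 52: x=[6.6252] v=[-1.8954]
Step 53: x=[6.5337] v=[-1.8298]
Step 54: x=[6.4457] v=[-1.7608]
Step 55: x=[6.3613] v=[-1.6886]
Step 56: x=[6.2806] v=[-1.6133]
Step 57: x=[6.2039] v=[-1.5350]
Step 58: x=[6.1312] v=[-1.4538]
Step 59: x=[6.0627] v=[-1.3700]
Step 60: x=[5.9985] v=[-1.2836]
Step 61: x=[5.9388] v=[-1.1949]
Step 62: x=[5.8836] v=[-1.1039]
Step 63: x=[5.8331] v=[-1.0109]
Step 64: x=[5.7873] v=[-0.9160]
Step 65: x=[5.7463] v=[-0.8194]
Step 66: x=[5.7102] v=[-0.7213]
Step 67: x=[5.6791] v=[-0.6219]
Step 68: x=[5.6530] v=[-0.5213]
Step 69: x=[5.6320] v=[-0.4198]
Step 70: x=[5.6161] v=[-0.3175]
Step 71: x=[5.6054] v=[-0.2146]
Step 72: x=[5.5998] v=[-0.1113]
v[0] did not become non-negative within 72 steps; using fallback time=3.6000

Answer: 3.6000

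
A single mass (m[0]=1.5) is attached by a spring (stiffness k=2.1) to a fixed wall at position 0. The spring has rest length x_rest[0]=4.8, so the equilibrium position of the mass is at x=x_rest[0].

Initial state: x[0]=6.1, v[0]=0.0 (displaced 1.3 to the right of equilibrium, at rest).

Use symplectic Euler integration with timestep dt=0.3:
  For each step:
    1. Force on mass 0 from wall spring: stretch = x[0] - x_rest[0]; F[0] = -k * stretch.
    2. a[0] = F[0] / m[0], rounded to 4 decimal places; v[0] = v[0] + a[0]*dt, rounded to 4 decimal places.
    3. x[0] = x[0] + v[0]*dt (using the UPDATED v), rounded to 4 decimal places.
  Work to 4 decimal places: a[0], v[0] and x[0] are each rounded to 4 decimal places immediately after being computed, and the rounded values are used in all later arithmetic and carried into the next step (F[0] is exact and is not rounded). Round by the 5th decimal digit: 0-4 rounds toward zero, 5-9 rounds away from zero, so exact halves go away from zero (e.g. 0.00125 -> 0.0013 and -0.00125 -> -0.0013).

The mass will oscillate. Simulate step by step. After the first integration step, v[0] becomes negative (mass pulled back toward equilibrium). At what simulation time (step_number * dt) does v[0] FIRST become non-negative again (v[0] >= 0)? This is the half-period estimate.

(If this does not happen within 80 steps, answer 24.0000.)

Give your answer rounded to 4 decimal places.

Step 0: x=[6.1000] v=[0.0000]
Step 1: x=[5.9362] v=[-0.5460]
Step 2: x=[5.6292] v=[-1.0232]
Step 3: x=[5.2178] v=[-1.3715]
Step 4: x=[4.7537] v=[-1.5470]
Step 5: x=[4.2954] v=[-1.5276]
Step 6: x=[3.9007] v=[-1.3157]
Step 7: x=[3.6193] v=[-0.9380]
Step 8: x=[3.4867] v=[-0.4421]
Step 9: x=[3.5196] v=[0.1095]
First v>=0 after going negative at step 9, time=2.7000

Answer: 2.7000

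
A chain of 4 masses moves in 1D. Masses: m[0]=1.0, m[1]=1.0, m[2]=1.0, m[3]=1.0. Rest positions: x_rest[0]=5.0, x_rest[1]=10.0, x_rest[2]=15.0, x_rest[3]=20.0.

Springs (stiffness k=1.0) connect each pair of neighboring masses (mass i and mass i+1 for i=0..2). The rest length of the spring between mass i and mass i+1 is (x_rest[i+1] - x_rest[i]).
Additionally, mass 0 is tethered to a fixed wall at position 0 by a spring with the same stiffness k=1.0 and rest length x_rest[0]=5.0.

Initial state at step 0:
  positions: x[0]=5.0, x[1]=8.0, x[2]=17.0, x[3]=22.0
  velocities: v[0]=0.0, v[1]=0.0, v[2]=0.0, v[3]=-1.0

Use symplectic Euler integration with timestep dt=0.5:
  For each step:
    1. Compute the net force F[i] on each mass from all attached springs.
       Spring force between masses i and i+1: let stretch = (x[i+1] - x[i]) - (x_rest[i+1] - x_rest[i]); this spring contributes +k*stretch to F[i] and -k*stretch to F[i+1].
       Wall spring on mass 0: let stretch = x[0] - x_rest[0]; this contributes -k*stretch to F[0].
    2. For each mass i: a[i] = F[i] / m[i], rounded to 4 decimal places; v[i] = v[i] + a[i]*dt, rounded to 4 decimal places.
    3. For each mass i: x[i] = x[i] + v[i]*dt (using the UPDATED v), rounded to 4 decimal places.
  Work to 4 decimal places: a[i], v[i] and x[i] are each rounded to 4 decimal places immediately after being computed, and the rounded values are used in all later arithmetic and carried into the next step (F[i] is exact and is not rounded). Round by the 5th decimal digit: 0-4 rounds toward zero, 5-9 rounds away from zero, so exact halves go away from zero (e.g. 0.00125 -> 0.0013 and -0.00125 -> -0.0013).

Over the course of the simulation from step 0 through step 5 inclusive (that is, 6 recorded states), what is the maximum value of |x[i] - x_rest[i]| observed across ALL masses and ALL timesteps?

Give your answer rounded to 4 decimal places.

Step 0: x=[5.0000 8.0000 17.0000 22.0000] v=[0.0000 0.0000 0.0000 -1.0000]
Step 1: x=[4.5000 9.5000 16.0000 21.5000] v=[-1.0000 3.0000 -2.0000 -1.0000]
Step 2: x=[4.1250 11.3750 14.7500 20.8750] v=[-0.7500 3.7500 -2.5000 -1.2500]
Step 3: x=[4.5313 12.2813 14.1875 19.9688] v=[0.8125 1.8125 -1.1250 -1.8125]
Step 4: x=[5.7423 11.7266 14.5938 18.8672] v=[2.4219 -1.1094 0.8126 -2.2032]
Step 5: x=[7.0138 10.3926 15.3517 17.9473] v=[2.5429 -2.6680 1.5157 -1.8399]
Max displacement = 2.2813

Answer: 2.2813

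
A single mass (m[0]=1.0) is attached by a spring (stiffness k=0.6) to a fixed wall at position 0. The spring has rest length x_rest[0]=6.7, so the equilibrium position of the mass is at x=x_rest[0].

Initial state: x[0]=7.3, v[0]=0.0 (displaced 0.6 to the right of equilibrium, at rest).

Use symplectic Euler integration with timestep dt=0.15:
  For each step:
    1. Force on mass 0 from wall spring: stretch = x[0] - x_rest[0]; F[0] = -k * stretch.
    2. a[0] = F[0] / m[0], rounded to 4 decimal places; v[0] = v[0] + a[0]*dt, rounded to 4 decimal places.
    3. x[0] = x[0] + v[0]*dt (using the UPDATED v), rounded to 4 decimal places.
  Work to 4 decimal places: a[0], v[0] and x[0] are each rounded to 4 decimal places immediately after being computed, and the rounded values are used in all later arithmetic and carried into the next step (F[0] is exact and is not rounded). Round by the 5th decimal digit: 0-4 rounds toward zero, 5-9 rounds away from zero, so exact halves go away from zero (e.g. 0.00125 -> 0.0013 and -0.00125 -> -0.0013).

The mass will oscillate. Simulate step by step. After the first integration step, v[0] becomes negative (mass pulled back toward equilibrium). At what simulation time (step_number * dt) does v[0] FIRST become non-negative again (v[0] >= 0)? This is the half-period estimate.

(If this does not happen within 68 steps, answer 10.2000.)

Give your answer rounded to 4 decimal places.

Answer: 4.2000

Derivation:
Step 0: x=[7.3000] v=[0.0000]
Step 1: x=[7.2919] v=[-0.0540]
Step 2: x=[7.2758] v=[-0.1073]
Step 3: x=[7.2519] v=[-0.1591]
Step 4: x=[7.2206] v=[-0.2088]
Step 5: x=[7.1822] v=[-0.2557]
Step 6: x=[7.1373] v=[-0.2991]
Step 7: x=[7.0865] v=[-0.3385]
Step 8: x=[7.0305] v=[-0.3733]
Step 9: x=[6.9701] v=[-0.4030]
Step 10: x=[6.9060] v=[-0.4273]
Step 11: x=[6.8391] v=[-0.4458]
Step 12: x=[6.7704] v=[-0.4583]
Step 13: x=[6.7007] v=[-0.4646]
Step 14: x=[6.6310] v=[-0.4647]
Step 15: x=[6.5622] v=[-0.4585]
Step 16: x=[6.4953] v=[-0.4461]
Step 17: x=[6.4311] v=[-0.4277]
Step 18: x=[6.3706] v=[-0.4035]
Step 19: x=[6.3145] v=[-0.3739]
Step 20: x=[6.2636] v=[-0.3392]
Step 21: x=[6.2186] v=[-0.2999]
Step 22: x=[6.1801] v=[-0.2566]
Step 23: x=[6.1486] v=[-0.2098]
Step 24: x=[6.1246] v=[-0.1602]
Step 25: x=[6.1083] v=[-0.1084]
Step 26: x=[6.1000] v=[-0.0552]
Step 27: x=[6.0998] v=[-0.0012]
Step 28: x=[6.1077] v=[0.0528]
First v>=0 after going negative at step 28, time=4.2000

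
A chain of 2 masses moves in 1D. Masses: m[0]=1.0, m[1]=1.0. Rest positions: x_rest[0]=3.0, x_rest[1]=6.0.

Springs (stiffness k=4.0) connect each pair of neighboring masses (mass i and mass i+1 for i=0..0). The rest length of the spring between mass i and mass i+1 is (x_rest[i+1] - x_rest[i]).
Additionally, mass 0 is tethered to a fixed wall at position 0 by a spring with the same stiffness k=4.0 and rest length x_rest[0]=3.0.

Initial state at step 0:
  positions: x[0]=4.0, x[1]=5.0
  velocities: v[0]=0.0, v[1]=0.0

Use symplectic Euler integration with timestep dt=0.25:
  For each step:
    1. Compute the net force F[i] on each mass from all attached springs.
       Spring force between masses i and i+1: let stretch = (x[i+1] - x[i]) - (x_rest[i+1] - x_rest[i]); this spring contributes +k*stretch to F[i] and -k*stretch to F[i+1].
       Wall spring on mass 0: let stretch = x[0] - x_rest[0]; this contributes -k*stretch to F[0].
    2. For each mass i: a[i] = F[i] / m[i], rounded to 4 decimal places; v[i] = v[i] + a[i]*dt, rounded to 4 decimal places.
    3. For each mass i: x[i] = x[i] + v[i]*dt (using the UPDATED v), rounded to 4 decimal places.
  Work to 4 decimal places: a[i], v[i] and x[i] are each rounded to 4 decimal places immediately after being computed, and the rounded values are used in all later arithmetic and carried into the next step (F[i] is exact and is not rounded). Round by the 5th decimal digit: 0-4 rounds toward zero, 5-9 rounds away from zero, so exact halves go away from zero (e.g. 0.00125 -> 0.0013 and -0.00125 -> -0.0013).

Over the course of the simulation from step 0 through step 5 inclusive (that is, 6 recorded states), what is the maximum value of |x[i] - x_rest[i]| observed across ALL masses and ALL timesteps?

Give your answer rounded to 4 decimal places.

Step 0: x=[4.0000 5.0000] v=[0.0000 0.0000]
Step 1: x=[3.2500 5.5000] v=[-3.0000 2.0000]
Step 2: x=[2.2500 6.1875] v=[-4.0000 2.7500]
Step 3: x=[1.6719 6.6406] v=[-2.3125 1.8125]
Step 4: x=[1.9180 6.6016] v=[0.9843 -0.1562]
Step 5: x=[2.8555 6.1417] v=[3.7499 -1.8398]
Max displacement = 1.3281

Answer: 1.3281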